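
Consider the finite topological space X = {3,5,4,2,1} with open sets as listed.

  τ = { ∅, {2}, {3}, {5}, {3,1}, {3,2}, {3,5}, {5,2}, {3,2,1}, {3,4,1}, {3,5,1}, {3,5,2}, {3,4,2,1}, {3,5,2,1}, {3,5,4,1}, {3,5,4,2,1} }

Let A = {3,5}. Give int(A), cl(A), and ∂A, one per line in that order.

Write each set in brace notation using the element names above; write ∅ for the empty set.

int(A) = {3,5}
cl(A)  = {3,5,4,1}
∂A     = {4,1}

interior: largest open inside A is {3,5} (from ∅, {5}, {3}, {3,5})
cl via duality: int({4,2,1}) = {2}, so X∖{2} = {3,5,4,1}
cl∖int = {4,1}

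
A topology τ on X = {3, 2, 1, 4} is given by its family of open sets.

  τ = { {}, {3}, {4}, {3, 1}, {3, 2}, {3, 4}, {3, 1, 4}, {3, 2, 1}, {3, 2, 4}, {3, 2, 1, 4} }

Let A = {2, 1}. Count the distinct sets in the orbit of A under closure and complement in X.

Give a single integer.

4

complement {3, 4}; its interior {3, 4}; cl(A) = X∖{3, 4} = {2, 1}
With k = closure, c = complement:
  1. A     = {2, 1}
  2. cA    = {3, 4}
  3. kcA   = {3, 2, 1, 4}
  4. ckcA  = {}
k, c of each give nothing new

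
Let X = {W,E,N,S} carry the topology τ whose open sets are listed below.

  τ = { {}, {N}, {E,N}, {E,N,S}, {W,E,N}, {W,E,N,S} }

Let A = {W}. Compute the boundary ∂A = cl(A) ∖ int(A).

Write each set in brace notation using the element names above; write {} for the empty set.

{W}

open subsets of A: {}; so int(A) = {}
closure: X∖int(X∖A) = X∖{E,N,S} = {W}
∂A = {W} minus {} = {W}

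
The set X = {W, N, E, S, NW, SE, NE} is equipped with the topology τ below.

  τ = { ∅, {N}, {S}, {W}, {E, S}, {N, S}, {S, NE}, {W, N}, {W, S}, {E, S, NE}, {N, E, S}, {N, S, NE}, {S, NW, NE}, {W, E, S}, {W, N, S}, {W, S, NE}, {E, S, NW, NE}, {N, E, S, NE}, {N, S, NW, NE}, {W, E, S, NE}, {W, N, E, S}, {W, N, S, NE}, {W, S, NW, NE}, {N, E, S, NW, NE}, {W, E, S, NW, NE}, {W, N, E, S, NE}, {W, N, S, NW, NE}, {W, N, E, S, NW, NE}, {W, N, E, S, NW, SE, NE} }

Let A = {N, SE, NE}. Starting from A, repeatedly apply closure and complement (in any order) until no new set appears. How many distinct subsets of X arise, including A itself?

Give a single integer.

closure: X∖int(X∖A) = X∖{W, E, S} = {N, NW, SE, NE}
Let k=closure and c=complement:
  1. A     = {N, SE, NE}
  2. kA    = {N, NW, SE, NE}
  3. cA    = {W, E, S, NW}
  4. ckA   = {W, E, S}
  5. kcA   = {W, E, S, NW, SE, NE}
  6. ckcA  = {N}
  7. kckcA = {N, SE}
  8. ckckcA = {W, E, S, NW, NE}
— saturated at 8

8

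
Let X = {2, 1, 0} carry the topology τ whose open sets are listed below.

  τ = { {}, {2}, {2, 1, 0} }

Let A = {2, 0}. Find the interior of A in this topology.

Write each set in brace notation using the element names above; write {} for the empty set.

{2}

opens ⊆ A: {}, {2}; union → int = {2}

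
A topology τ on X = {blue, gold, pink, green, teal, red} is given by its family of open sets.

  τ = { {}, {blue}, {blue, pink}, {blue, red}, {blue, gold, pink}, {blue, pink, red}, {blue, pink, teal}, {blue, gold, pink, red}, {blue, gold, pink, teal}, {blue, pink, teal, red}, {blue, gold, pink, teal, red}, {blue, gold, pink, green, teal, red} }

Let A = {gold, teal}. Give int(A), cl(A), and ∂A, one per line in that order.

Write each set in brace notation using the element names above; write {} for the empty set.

open subsets of A: {}; so int(A) = {}
closure: X∖int(X∖A) = X∖{blue, pink, red} = {gold, green, teal}
∂A = {gold, green, teal} minus {} = {gold, green, teal}

int(A) = {}
cl(A)  = {gold, green, teal}
∂A     = {gold, green, teal}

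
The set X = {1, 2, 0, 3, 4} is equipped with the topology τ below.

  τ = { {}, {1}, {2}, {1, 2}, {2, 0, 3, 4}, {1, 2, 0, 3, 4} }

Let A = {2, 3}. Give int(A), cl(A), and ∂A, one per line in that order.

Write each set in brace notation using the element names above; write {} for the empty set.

U open, U⊆A: {}, {2}. int(A) = ⋃ = {2}
X∖A={1, 0, 4}, int(X∖A)={1}, hence cl(A)={2, 0, 3, 4}
∂A: remove int from cl → {0, 3, 4}

int(A) = {2}
cl(A)  = {2, 0, 3, 4}
∂A     = {0, 3, 4}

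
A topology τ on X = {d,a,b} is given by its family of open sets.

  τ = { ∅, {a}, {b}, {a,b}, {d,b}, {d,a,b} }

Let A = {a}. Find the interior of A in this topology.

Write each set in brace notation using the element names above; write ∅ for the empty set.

{a}

U open, U⊆A: ∅, {a}. int(A) = ⋃ = {a}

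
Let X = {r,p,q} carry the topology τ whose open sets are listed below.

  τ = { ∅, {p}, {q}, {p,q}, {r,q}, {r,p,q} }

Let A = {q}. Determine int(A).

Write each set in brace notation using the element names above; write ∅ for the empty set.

{q}

open subsets of A: ∅, {q}; so int(A) = {q}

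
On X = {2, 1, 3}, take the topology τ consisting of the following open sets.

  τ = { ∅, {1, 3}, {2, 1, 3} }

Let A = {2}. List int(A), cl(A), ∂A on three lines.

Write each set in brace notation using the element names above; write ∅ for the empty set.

int(A) = ∅
cl(A)  = {2}
∂A     = {2}

open subsets of A: ∅; so int(A) = ∅
closure: X∖int(X∖A) = X∖{1, 3} = {2}
∂A = {2} minus ∅ = {2}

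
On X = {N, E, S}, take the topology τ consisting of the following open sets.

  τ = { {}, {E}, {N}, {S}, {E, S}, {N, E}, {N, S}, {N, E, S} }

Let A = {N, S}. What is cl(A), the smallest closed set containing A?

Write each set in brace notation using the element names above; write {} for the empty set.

{N, S}

closure: X∖int(X∖A) = X∖{E} = {N, S}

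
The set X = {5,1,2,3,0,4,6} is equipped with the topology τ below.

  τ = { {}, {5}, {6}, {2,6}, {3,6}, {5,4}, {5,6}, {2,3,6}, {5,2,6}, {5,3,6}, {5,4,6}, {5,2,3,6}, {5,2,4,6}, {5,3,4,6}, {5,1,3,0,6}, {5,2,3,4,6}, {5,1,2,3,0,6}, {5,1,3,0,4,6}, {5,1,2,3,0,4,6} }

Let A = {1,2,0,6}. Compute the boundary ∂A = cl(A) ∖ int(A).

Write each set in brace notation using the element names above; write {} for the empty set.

U open, U⊆A: {}, {6}, {2,6}. int(A) = ⋃ = {2,6}
X∖A={5,3,4}, int(X∖A)={5,4}, hence cl(A)={1,2,3,0,6}
∂A: remove int from cl → {1,3,0}

{1,3,0}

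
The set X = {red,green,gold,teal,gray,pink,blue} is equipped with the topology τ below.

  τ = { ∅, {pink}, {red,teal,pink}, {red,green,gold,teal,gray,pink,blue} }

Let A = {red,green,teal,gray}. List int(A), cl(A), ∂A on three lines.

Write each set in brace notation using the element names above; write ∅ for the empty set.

interior: largest open inside A is ∅ (from ∅)
cl via duality: int({gold,pink,blue}) = {pink}, so X∖{pink} = {red,green,gold,teal,gray,blue}
cl∖int = {red,green,gold,teal,gray,blue}

int(A) = ∅
cl(A)  = {red,green,gold,teal,gray,blue}
∂A     = {red,green,gold,teal,gray,blue}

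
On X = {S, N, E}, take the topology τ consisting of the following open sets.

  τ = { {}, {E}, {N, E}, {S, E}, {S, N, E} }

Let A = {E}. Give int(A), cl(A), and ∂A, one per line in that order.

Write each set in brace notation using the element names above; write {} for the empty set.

int(A) = {E}
cl(A)  = {S, N, E}
∂A     = {S, N}

opens ⊆ A: {}, {E}; union → int = {E}
complement {S, N}; its interior {}; cl(A) = X∖{} = {S, N, E}
boundary = {S, N, E} ∖ {E} = {S, N}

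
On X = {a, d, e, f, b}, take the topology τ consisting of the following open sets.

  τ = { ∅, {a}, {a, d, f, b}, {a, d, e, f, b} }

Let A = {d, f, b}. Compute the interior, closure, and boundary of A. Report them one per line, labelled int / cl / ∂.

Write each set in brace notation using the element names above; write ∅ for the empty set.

open subsets of A: ∅; so int(A) = ∅
closure: X∖int(X∖A) = X∖{a} = {d, e, f, b}
∂A = {d, e, f, b} minus ∅ = {d, e, f, b}

int(A) = ∅
cl(A)  = {d, e, f, b}
∂A     = {d, e, f, b}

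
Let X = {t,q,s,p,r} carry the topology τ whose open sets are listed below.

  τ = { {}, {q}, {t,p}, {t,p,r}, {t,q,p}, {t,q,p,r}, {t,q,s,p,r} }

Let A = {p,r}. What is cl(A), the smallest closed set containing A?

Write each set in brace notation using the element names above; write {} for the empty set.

{t,s,p,r}

X∖A={t,q,s}, int(X∖A)={q}, hence cl(A)={t,s,p,r}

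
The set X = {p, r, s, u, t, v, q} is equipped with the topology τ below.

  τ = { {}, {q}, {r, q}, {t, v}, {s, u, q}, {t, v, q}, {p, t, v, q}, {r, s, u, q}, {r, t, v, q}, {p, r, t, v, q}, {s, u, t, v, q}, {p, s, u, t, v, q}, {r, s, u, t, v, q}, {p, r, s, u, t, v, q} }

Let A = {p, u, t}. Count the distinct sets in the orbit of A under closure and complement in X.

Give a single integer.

X∖A={r, s, v, q}, int(X∖A)={r, q}, hence cl(A)={p, s, u, t, v}
Orbit (k=closure, c=complement):
  1. A     = {p, u, t}
  2. kA    = {p, s, u, t, v}
  3. cA    = {r, s, v, q}
  4. ckA   = {r, q}
  5. kcA   = {p, r, s, u, t, v, q}
  6. kckA  = {p, r, s, u, q}
  7. ckcA  = {}
  8. ckckA = {t, v}
  9. kckckA = {p, t, v}
  10. ckckckA = {r, s, u, q}
(closed under both — stop)

10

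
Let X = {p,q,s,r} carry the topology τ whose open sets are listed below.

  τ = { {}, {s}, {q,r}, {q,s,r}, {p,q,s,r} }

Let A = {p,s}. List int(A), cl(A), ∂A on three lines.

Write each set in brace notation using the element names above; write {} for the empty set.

int(A) = {s}
cl(A)  = {p,s}
∂A     = {p}

open subsets of A: {}, {s}; so int(A) = {s}
closure: X∖int(X∖A) = X∖{q,r} = {p,s}
∂A = {p,s} minus {s} = {p}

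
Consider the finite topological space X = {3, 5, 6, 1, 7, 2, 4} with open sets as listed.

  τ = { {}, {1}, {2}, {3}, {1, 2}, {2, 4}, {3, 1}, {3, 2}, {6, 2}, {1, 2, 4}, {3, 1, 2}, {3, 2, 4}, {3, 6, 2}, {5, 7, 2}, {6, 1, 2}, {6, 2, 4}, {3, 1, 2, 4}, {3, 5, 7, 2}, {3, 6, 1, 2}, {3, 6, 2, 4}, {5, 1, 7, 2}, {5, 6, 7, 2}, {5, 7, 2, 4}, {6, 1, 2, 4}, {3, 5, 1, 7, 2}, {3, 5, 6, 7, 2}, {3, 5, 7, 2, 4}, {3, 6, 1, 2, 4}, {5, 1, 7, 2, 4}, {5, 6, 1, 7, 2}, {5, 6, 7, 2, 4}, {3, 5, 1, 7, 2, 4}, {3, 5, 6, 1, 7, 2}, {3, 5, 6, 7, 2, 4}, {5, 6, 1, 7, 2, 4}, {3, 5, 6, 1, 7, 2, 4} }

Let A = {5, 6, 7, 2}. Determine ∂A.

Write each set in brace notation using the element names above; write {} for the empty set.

{4}

U open, U⊆A: {}, {2}, {6, 2}, {5, 7, 2}, {5, 6, 7, 2}. int(A) = ⋃ = {5, 6, 7, 2}
X∖A={3, 1, 4}, int(X∖A)={3, 1}, hence cl(A)={5, 6, 7, 2, 4}
∂A: remove int from cl → {4}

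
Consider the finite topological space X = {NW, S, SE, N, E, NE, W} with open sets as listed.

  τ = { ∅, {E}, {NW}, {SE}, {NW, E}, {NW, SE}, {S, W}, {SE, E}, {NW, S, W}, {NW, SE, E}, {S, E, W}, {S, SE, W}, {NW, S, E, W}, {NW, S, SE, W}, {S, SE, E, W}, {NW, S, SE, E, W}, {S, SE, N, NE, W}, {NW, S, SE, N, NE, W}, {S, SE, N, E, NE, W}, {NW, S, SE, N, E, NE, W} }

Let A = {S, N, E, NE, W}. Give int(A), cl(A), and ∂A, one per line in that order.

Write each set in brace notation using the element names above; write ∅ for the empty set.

U open, U⊆A: ∅, {E}, {S, W}, {S, E, W}. int(A) = ⋃ = {S, E, W}
X∖A={NW, SE}, int(X∖A)={NW, SE}, hence cl(A)={S, N, E, NE, W}
∂A: remove int from cl → {N, NE}

int(A) = {S, E, W}
cl(A)  = {S, N, E, NE, W}
∂A     = {N, NE}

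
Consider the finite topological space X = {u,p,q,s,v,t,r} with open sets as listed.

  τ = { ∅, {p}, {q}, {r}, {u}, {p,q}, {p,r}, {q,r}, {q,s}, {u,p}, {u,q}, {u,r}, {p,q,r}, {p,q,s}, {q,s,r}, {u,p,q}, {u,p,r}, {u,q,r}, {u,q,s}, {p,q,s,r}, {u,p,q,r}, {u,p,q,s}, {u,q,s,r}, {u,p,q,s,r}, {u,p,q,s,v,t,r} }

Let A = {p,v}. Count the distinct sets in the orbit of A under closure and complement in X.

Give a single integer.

6

X∖A={u,q,s,t,r}, int(X∖A)={u,q,s,r}, hence cl(A)={p,v,t}
Orbit (k=closure, c=complement):
  1. A     = {p,v}
  2. kA    = {p,v,t}
  3. cA    = {u,q,s,t,r}
  4. ckA   = {u,q,s,r}
  5. kcA   = {u,q,s,v,t,r}
  6. ckcA  = {p}
(closed under both — stop)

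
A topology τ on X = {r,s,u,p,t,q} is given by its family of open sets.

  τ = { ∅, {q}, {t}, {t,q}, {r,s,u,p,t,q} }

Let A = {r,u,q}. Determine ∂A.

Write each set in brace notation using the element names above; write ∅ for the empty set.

{r,s,u,p}

U open, U⊆A: ∅, {q}. int(A) = ⋃ = {q}
X∖A={s,p,t}, int(X∖A)={t}, hence cl(A)={r,s,u,p,q}
∂A: remove int from cl → {r,s,u,p}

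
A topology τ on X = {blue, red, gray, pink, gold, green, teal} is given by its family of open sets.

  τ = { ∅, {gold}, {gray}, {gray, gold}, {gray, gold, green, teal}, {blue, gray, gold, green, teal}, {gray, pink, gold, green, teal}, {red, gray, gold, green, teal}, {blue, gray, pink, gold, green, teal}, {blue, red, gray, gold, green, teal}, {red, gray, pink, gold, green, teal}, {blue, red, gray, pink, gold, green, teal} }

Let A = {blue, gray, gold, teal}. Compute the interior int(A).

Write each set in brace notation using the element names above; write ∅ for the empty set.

opens ⊆ A: ∅, {gold}, {gray}, {gray, gold}; union → int = {gray, gold}

{gray, gold}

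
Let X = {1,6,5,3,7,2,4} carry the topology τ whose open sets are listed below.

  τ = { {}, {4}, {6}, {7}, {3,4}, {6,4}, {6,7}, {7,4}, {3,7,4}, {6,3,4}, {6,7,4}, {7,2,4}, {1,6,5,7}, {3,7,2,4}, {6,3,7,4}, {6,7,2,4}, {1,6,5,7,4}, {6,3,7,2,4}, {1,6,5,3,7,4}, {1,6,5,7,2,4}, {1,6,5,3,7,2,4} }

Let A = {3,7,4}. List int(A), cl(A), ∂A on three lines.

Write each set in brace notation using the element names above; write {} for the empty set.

int(A) = {3,7,4}
cl(A)  = {1,5,3,7,2,4}
∂A     = {1,5,2}

interior: largest open inside A is {3,7,4} (from {}, {4}, {7}, {3,4}, {7,4}, {3,7,4})
cl via duality: int({1,6,5,2}) = {6}, so X∖{6} = {1,5,3,7,2,4}
cl∖int = {1,5,2}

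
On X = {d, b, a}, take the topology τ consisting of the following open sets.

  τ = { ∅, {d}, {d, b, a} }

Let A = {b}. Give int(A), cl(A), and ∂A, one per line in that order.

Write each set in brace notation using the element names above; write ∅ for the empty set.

int(A) = ∅
cl(A)  = {b, a}
∂A     = {b, a}

interior: largest open inside A is ∅ (from ∅)
cl via duality: int({d, a}) = {d}, so X∖{d} = {b, a}
cl∖int = {b, a}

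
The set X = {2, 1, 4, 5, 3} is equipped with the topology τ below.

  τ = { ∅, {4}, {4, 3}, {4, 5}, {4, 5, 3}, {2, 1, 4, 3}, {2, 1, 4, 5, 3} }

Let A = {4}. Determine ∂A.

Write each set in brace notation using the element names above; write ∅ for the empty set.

interior: largest open inside A is {4} (from ∅, {4})
cl via duality: int({2, 1, 5, 3}) = ∅, so X∖∅ = {2, 1, 4, 5, 3}
cl∖int = {2, 1, 5, 3}

{2, 1, 5, 3}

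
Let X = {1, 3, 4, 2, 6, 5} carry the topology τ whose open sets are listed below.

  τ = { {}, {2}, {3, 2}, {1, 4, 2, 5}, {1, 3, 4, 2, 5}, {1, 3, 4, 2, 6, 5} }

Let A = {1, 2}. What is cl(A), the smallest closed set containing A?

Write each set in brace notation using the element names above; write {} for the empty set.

{1, 3, 4, 2, 6, 5}

complement {3, 4, 6, 5}; its interior {}; cl(A) = X∖{} = {1, 3, 4, 2, 6, 5}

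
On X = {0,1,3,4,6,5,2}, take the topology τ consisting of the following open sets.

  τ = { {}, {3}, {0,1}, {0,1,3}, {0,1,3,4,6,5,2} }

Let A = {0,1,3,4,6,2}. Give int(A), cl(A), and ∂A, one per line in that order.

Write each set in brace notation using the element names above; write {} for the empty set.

interior: largest open inside A is {0,1,3} (from {}, {3}, {0,1}, {0,1,3})
cl via duality: int({5}) = {}, so X∖{} = {0,1,3,4,6,5,2}
cl∖int = {4,6,5,2}

int(A) = {0,1,3}
cl(A)  = {0,1,3,4,6,5,2}
∂A     = {4,6,5,2}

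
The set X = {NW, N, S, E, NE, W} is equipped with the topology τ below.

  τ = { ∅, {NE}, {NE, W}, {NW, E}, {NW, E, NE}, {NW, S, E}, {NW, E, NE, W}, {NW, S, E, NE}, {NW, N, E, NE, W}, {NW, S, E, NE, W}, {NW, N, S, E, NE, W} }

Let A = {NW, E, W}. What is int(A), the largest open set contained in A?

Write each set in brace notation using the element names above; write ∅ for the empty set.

opens ⊆ A: ∅, {NW, E}; union → int = {NW, E}

{NW, E}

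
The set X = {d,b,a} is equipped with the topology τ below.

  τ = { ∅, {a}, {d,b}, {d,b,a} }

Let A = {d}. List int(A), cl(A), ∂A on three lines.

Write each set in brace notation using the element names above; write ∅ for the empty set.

int(A) = ∅
cl(A)  = {d,b}
∂A     = {d,b}

interior: largest open inside A is ∅ (from ∅)
cl via duality: int({b,a}) = {a}, so X∖{a} = {d,b}
cl∖int = {d,b}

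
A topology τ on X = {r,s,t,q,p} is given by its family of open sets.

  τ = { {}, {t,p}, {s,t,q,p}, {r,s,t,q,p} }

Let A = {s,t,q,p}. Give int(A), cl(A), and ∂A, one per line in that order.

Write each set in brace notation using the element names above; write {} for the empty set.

int(A) = {s,t,q,p}
cl(A)  = {r,s,t,q,p}
∂A     = {r}

opens ⊆ A: {}, {t,p}, {s,t,q,p}; union → int = {s,t,q,p}
complement {r}; its interior {}; cl(A) = X∖{} = {r,s,t,q,p}
boundary = {r,s,t,q,p} ∖ {s,t,q,p} = {r}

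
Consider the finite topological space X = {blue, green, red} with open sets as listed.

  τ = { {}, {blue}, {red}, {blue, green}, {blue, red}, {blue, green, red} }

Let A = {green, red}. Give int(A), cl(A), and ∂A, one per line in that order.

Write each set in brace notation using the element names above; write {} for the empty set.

int(A) = {red}
cl(A)  = {green, red}
∂A     = {green}

interior: largest open inside A is {red} (from {}, {red})
cl via duality: int({blue}) = {blue}, so X∖{blue} = {green, red}
cl∖int = {green}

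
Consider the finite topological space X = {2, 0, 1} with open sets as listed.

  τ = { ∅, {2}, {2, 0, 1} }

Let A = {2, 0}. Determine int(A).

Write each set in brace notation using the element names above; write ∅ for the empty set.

{2}

opens ⊆ A: ∅, {2}; union → int = {2}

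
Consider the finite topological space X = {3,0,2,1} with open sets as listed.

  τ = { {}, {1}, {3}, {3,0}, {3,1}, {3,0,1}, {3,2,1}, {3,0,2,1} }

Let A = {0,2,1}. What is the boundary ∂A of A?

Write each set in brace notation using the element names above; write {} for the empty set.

open subsets of A: {}, {1}; so int(A) = {1}
closure: X∖int(X∖A) = X∖{3} = {0,2,1}
∂A = {0,2,1} minus {1} = {0,2}

{0,2}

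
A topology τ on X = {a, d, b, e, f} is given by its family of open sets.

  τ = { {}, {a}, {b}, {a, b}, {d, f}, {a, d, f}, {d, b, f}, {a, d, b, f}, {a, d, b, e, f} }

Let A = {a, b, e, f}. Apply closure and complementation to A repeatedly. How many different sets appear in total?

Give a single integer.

X∖A={d}, int(X∖A)={}, hence cl(A)={a, d, b, e, f}
Orbit (k=closure, c=complement):
  1. A     = {a, b, e, f}
  2. kA    = {a, d, b, e, f}
  3. cA    = {d}
  4. ckA   = {}
  5. kcA   = {d, e, f}
  6. ckcA  = {a, b}
  7. kckcA = {a, b, e}
  8. ckckcA = {d, f}
(closed under both — stop)

8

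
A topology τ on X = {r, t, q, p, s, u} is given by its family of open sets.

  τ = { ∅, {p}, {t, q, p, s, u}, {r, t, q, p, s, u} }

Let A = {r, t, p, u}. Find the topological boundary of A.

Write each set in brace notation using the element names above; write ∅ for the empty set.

{r, t, q, s, u}

U open, U⊆A: ∅, {p}. int(A) = ⋃ = {p}
X∖A={q, s}, int(X∖A)=∅, hence cl(A)={r, t, q, p, s, u}
∂A: remove int from cl → {r, t, q, s, u}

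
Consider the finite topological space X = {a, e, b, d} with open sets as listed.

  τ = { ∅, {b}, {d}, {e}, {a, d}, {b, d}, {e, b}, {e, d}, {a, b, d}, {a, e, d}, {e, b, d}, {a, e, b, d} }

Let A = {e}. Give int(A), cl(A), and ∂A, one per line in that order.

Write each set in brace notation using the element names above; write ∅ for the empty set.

int(A) = {e}
cl(A)  = {e}
∂A     = ∅

open subsets of A: ∅, {e}; so int(A) = {e}
closure: X∖int(X∖A) = X∖{a, b, d} = {e}
∂A = {e} minus {e} = ∅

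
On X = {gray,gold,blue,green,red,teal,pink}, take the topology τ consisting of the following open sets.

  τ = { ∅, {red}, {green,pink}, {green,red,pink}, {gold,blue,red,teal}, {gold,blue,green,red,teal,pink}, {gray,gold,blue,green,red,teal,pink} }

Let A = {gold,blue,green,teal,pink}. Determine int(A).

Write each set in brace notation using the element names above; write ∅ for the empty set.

{green,pink}

open subsets of A: ∅, {green,pink}; so int(A) = {green,pink}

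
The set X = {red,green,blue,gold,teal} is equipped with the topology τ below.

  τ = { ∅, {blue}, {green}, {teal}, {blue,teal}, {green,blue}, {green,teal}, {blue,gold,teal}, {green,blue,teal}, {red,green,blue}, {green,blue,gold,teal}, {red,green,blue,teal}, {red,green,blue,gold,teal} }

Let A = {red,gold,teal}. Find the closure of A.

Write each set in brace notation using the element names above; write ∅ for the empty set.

{red,gold,teal}

cl via duality: int({green,blue}) = {green,blue}, so X∖{green,blue} = {red,gold,teal}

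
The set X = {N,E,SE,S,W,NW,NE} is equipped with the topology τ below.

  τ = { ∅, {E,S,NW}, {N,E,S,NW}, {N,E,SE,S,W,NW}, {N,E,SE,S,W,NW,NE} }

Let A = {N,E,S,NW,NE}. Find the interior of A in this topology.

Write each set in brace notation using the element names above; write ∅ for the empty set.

{N,E,S,NW}

interior: largest open inside A is {N,E,S,NW} (from ∅, {E,S,NW}, {N,E,S,NW})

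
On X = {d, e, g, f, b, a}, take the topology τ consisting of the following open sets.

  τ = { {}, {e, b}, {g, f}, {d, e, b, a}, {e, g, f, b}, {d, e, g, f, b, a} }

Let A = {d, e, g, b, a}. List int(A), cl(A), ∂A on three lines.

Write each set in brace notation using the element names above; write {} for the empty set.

int(A) = {d, e, b, a}
cl(A)  = {d, e, g, f, b, a}
∂A     = {g, f}

opens ⊆ A: {}, {e, b}, {d, e, b, a}; union → int = {d, e, b, a}
complement {f}; its interior {}; cl(A) = X∖{} = {d, e, g, f, b, a}
boundary = {d, e, g, f, b, a} ∖ {d, e, b, a} = {g, f}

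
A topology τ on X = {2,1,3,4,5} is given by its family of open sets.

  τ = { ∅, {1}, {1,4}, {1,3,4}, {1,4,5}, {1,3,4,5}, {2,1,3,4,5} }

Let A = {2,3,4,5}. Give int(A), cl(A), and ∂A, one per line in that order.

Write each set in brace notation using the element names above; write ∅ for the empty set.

interior: largest open inside A is ∅ (from ∅)
cl via duality: int({1}) = {1}, so X∖{1} = {2,3,4,5}
cl∖int = {2,3,4,5}

int(A) = ∅
cl(A)  = {2,3,4,5}
∂A     = {2,3,4,5}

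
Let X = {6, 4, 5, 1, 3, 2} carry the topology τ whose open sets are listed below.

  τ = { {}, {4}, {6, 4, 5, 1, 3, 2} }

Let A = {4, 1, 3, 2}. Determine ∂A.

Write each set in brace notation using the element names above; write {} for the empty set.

open subsets of A: {}, {4}; so int(A) = {4}
closure: X∖int(X∖A) = X∖{} = {6, 4, 5, 1, 3, 2}
∂A = {6, 4, 5, 1, 3, 2} minus {4} = {6, 5, 1, 3, 2}

{6, 5, 1, 3, 2}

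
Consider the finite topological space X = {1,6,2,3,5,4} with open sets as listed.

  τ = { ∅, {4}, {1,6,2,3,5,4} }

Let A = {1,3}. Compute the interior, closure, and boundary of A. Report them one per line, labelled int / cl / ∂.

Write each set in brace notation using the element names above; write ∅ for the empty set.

U open, U⊆A: ∅. int(A) = ⋃ = ∅
X∖A={6,2,5,4}, int(X∖A)={4}, hence cl(A)={1,6,2,3,5}
∂A: remove int from cl → {1,6,2,3,5}

int(A) = ∅
cl(A)  = {1,6,2,3,5}
∂A     = {1,6,2,3,5}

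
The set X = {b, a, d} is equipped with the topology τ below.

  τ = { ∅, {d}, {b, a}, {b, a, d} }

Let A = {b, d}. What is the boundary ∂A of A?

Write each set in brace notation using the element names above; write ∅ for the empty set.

{b, a}

U open, U⊆A: ∅, {d}. int(A) = ⋃ = {d}
X∖A={a}, int(X∖A)=∅, hence cl(A)={b, a, d}
∂A: remove int from cl → {b, a}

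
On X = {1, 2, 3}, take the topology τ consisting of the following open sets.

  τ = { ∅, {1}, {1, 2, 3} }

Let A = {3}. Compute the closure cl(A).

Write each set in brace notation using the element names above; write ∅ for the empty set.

complement {1, 2}; its interior {1}; cl(A) = X∖{1} = {2, 3}

{2, 3}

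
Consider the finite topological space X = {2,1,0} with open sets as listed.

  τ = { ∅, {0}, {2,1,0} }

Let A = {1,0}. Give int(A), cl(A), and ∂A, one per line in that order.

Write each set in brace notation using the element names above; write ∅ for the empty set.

open subsets of A: ∅, {0}; so int(A) = {0}
closure: X∖int(X∖A) = X∖∅ = {2,1,0}
∂A = {2,1,0} minus {0} = {2,1}

int(A) = {0}
cl(A)  = {2,1,0}
∂A     = {2,1}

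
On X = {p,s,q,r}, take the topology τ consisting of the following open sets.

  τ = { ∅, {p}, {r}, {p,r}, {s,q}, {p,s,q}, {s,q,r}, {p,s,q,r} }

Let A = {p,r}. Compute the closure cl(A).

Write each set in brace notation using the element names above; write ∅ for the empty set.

{p,r}

X∖A={s,q}, int(X∖A)={s,q}, hence cl(A)={p,r}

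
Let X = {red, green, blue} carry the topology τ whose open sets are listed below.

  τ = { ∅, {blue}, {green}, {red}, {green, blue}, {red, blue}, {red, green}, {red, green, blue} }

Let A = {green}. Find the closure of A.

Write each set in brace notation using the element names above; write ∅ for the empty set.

X∖A={red, blue}, int(X∖A)={red, blue}, hence cl(A)={green}

{green}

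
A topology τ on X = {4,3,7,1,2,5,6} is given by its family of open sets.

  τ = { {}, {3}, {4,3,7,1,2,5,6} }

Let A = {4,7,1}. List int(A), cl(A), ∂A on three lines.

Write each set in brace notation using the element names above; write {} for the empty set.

U open, U⊆A: {}. int(A) = ⋃ = {}
X∖A={3,2,5,6}, int(X∖A)={3}, hence cl(A)={4,7,1,2,5,6}
∂A: remove int from cl → {4,7,1,2,5,6}

int(A) = {}
cl(A)  = {4,7,1,2,5,6}
∂A     = {4,7,1,2,5,6}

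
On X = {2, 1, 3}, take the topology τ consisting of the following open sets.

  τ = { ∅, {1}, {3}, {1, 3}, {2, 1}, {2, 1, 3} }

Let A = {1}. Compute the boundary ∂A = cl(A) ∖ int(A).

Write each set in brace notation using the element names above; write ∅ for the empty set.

opens ⊆ A: ∅, {1}; union → int = {1}
complement {2, 3}; its interior {3}; cl(A) = X∖{3} = {2, 1}
boundary = {2, 1} ∖ {1} = {2}

{2}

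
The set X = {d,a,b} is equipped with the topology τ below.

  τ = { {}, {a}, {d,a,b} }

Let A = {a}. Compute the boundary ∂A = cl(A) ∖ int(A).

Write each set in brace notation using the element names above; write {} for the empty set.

U open, U⊆A: {}, {a}. int(A) = ⋃ = {a}
X∖A={d,b}, int(X∖A)={}, hence cl(A)={d,a,b}
∂A: remove int from cl → {d,b}

{d,b}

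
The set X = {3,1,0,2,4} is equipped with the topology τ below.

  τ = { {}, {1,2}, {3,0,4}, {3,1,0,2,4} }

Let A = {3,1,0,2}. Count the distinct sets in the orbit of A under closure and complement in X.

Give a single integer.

6

X∖A={4}, int(X∖A)={}, hence cl(A)={3,1,0,2,4}
Orbit (k=closure, c=complement):
  1. A     = {3,1,0,2}
  2. kA    = {3,1,0,2,4}
  3. cA    = {4}
  4. ckA   = {}
  5. kcA   = {3,0,4}
  6. ckcA  = {1,2}
(closed under both — stop)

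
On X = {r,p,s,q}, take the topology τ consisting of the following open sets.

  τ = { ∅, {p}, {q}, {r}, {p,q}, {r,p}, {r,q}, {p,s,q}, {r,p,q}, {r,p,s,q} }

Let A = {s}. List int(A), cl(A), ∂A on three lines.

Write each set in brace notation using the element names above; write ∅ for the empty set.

interior: largest open inside A is ∅ (from ∅)
cl via duality: int({r,p,q}) = {r,p,q}, so X∖{r,p,q} = {s}
cl∖int = {s}

int(A) = ∅
cl(A)  = {s}
∂A     = {s}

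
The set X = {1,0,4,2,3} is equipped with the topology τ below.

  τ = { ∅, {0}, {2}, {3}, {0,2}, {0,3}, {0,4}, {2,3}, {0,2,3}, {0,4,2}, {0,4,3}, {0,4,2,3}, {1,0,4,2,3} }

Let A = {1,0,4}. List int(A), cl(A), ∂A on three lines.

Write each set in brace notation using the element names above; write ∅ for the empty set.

int(A) = {0,4}
cl(A)  = {1,0,4}
∂A     = {1}

open subsets of A: ∅, {0}, {0,4}; so int(A) = {0,4}
closure: X∖int(X∖A) = X∖{2,3} = {1,0,4}
∂A = {1,0,4} minus {0,4} = {1}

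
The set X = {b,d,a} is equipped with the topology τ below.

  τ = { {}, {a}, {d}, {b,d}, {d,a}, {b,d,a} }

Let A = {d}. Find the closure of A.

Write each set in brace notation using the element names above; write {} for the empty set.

closure: X∖int(X∖A) = X∖{a} = {b,d}

{b,d}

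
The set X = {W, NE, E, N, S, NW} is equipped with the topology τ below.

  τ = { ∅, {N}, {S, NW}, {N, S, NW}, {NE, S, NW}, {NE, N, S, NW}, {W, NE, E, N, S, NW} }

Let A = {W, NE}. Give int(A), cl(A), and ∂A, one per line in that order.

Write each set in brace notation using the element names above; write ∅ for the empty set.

open subsets of A: ∅; so int(A) = ∅
closure: X∖int(X∖A) = X∖{N, S, NW} = {W, NE, E}
∂A = {W, NE, E} minus ∅ = {W, NE, E}

int(A) = ∅
cl(A)  = {W, NE, E}
∂A     = {W, NE, E}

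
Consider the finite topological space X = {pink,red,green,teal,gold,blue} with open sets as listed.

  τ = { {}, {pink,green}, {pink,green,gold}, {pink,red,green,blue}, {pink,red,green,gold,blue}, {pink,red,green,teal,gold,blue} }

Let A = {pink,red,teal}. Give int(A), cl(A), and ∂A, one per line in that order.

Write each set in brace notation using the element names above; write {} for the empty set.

interior: largest open inside A is {} (from {})
cl via duality: int({green,gold,blue}) = {}, so X∖{} = {pink,red,green,teal,gold,blue}
cl∖int = {pink,red,green,teal,gold,blue}

int(A) = {}
cl(A)  = {pink,red,green,teal,gold,blue}
∂A     = {pink,red,green,teal,gold,blue}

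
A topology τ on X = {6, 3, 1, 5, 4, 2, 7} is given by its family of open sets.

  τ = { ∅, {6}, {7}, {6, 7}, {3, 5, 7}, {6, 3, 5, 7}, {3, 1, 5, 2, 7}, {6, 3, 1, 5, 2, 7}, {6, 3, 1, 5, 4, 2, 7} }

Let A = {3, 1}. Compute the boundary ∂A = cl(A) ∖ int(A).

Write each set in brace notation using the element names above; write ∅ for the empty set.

U open, U⊆A: ∅. int(A) = ⋃ = ∅
X∖A={6, 5, 4, 2, 7}, int(X∖A)={6, 7}, hence cl(A)={3, 1, 5, 4, 2}
∂A: remove int from cl → {3, 1, 5, 4, 2}

{3, 1, 5, 4, 2}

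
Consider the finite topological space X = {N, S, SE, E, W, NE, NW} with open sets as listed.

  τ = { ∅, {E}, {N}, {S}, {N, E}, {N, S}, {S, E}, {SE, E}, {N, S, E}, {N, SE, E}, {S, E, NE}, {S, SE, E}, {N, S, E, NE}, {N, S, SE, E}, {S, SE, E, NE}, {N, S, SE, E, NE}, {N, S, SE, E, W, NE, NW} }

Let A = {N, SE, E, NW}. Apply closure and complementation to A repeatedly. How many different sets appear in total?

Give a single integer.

6

X∖A={S, W, NE}, int(X∖A)={S}, hence cl(A)={N, SE, E, W, NE, NW}
Orbit (k=closure, c=complement):
  1. A     = {N, SE, E, NW}
  2. kA    = {N, SE, E, W, NE, NW}
  3. cA    = {S, W, NE}
  4. ckA   = {S}
  5. kcA   = {S, W, NE, NW}
  6. ckcA  = {N, SE, E}
(closed under both — stop)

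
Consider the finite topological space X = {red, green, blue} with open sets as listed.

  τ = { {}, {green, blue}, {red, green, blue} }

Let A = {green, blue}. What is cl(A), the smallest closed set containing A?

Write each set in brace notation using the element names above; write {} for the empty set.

closure: X∖int(X∖A) = X∖{} = {red, green, blue}

{red, green, blue}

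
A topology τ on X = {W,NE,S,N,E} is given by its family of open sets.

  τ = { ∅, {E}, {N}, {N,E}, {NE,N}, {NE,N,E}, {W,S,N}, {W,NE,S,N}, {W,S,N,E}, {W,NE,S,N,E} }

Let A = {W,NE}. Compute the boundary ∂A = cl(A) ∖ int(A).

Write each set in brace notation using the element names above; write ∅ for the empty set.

opens ⊆ A: ∅; union → int = ∅
complement {S,N,E}; its interior {N,E}; cl(A) = X∖{N,E} = {W,NE,S}
boundary = {W,NE,S} ∖ ∅ = {W,NE,S}

{W,NE,S}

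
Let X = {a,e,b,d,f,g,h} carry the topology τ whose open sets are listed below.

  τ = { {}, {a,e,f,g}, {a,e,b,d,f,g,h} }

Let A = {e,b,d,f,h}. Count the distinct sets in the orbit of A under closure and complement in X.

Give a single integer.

4

complement {a,g}; its interior {}; cl(A) = X∖{} = {a,e,b,d,f,g,h}
With k = closure, c = complement:
  1. A     = {e,b,d,f,h}
  2. kA    = {a,e,b,d,f,g,h}
  3. cA    = {a,g}
  4. ckA   = {}
k, c of each give nothing new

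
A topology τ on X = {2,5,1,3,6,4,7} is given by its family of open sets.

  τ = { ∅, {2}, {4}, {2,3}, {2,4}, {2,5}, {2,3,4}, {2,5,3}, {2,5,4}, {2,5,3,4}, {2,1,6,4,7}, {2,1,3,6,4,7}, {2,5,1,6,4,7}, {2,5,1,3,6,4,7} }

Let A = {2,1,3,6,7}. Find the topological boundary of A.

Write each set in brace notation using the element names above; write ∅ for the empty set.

{5,1,6,7}

interior: largest open inside A is {2,3} (from ∅, {2}, {2,3})
cl via duality: int({5,4}) = {4}, so X∖{4} = {2,5,1,3,6,7}
cl∖int = {5,1,6,7}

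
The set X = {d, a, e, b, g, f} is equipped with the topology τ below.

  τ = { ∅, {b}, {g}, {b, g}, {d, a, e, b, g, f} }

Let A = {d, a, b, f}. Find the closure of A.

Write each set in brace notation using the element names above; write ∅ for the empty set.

X∖A={e, g}, int(X∖A)={g}, hence cl(A)={d, a, e, b, f}

{d, a, e, b, f}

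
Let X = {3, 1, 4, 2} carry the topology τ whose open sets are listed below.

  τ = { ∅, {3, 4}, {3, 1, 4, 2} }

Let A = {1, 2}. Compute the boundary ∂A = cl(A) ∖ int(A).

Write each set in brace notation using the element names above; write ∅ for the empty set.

{1, 2}

U open, U⊆A: ∅. int(A) = ⋃ = ∅
X∖A={3, 4}, int(X∖A)={3, 4}, hence cl(A)={1, 2}
∂A: remove int from cl → {1, 2}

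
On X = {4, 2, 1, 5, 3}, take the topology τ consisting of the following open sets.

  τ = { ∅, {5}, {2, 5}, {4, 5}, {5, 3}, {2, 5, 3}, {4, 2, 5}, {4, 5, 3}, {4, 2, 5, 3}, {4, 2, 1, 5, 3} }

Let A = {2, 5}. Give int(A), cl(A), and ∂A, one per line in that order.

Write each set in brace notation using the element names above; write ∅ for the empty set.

U open, U⊆A: ∅, {5}, {2, 5}. int(A) = ⋃ = {2, 5}
X∖A={4, 1, 3}, int(X∖A)=∅, hence cl(A)={4, 2, 1, 5, 3}
∂A: remove int from cl → {4, 1, 3}

int(A) = {2, 5}
cl(A)  = {4, 2, 1, 5, 3}
∂A     = {4, 1, 3}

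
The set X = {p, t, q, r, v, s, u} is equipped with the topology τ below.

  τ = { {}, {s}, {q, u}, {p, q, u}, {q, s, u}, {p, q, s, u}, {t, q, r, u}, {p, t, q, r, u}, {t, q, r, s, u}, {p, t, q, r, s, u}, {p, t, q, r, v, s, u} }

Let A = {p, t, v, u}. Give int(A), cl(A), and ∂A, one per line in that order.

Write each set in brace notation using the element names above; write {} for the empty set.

open subsets of A: {}; so int(A) = {}
closure: X∖int(X∖A) = X∖{s} = {p, t, q, r, v, u}
∂A = {p, t, q, r, v, u} minus {} = {p, t, q, r, v, u}

int(A) = {}
cl(A)  = {p, t, q, r, v, u}
∂A     = {p, t, q, r, v, u}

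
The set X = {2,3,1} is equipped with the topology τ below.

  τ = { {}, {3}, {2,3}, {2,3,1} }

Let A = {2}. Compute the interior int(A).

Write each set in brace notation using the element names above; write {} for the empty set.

open subsets of A: {}; so int(A) = {}

{}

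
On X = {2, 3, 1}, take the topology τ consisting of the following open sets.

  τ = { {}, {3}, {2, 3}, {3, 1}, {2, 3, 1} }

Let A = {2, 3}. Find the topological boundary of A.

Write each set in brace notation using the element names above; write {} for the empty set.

interior: largest open inside A is {2, 3} (from {}, {3}, {2, 3})
cl via duality: int({1}) = {}, so X∖{} = {2, 3, 1}
cl∖int = {1}

{1}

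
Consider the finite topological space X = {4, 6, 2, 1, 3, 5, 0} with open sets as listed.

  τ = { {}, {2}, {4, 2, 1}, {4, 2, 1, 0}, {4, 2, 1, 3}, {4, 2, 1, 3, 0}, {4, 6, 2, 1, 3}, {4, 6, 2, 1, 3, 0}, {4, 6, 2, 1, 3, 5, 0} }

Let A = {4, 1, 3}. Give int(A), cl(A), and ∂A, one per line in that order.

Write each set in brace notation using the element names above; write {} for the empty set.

int(A) = {}
cl(A)  = {4, 6, 1, 3, 5, 0}
∂A     = {4, 6, 1, 3, 5, 0}

interior: largest open inside A is {} (from {})
cl via duality: int({6, 2, 5, 0}) = {2}, so X∖{2} = {4, 6, 1, 3, 5, 0}
cl∖int = {4, 6, 1, 3, 5, 0}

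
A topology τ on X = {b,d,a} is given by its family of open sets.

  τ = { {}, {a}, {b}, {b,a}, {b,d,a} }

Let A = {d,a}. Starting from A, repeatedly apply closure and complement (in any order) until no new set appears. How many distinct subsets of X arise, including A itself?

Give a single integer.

cl via duality: int({b}) = {b}, so X∖{b} = {d,a}
Write k for closure, c for complement:
  1. A     = {d,a}
  2. cA    = {b}
  3. kcA   = {b,d}
  4. ckcA  = {a}
applying k or c yields no new set

4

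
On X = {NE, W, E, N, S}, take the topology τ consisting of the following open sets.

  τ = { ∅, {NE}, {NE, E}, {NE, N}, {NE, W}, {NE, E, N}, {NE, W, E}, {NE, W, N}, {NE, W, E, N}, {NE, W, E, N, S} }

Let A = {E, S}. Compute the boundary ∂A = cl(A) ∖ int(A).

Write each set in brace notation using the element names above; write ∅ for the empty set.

{E, S}

U open, U⊆A: ∅. int(A) = ⋃ = ∅
X∖A={NE, W, N}, int(X∖A)={NE, W, N}, hence cl(A)={E, S}
∂A: remove int from cl → {E, S}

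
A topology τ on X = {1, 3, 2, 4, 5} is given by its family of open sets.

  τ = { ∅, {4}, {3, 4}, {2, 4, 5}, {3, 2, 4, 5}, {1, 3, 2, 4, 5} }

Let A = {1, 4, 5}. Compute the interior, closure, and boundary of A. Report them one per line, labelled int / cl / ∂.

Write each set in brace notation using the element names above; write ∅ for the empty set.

int(A) = {4}
cl(A)  = {1, 3, 2, 4, 5}
∂A     = {1, 3, 2, 5}

U open, U⊆A: ∅, {4}. int(A) = ⋃ = {4}
X∖A={3, 2}, int(X∖A)=∅, hence cl(A)={1, 3, 2, 4, 5}
∂A: remove int from cl → {1, 3, 2, 5}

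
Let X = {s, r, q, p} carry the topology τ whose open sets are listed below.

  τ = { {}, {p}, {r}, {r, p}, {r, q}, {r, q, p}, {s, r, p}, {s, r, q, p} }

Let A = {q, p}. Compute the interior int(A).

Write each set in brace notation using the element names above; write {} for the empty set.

{p}

interior: largest open inside A is {p} (from {}, {p})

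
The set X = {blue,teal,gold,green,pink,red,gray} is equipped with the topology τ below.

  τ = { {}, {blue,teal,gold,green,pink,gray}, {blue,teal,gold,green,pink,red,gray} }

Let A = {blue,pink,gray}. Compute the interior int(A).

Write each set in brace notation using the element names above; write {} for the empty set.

open subsets of A: {}; so int(A) = {}

{}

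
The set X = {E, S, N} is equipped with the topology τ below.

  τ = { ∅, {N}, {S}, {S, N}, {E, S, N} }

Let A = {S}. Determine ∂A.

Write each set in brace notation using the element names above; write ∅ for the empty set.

open subsets of A: ∅, {S}; so int(A) = {S}
closure: X∖int(X∖A) = X∖{N} = {E, S}
∂A = {E, S} minus {S} = {E}

{E}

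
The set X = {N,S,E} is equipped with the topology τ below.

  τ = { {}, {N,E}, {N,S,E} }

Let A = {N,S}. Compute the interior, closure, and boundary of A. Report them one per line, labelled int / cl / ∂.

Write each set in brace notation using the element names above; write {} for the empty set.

open subsets of A: {}; so int(A) = {}
closure: X∖int(X∖A) = X∖{} = {N,S,E}
∂A = {N,S,E} minus {} = {N,S,E}

int(A) = {}
cl(A)  = {N,S,E}
∂A     = {N,S,E}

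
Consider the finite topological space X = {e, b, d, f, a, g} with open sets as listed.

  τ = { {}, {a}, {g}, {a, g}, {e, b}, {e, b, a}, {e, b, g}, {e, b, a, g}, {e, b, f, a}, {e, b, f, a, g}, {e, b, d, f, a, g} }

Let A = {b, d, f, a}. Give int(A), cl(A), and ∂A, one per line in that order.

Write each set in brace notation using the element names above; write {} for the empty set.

int(A) = {a}
cl(A)  = {e, b, d, f, a}
∂A     = {e, b, d, f}

opens ⊆ A: {}, {a}; union → int = {a}
complement {e, g}; its interior {g}; cl(A) = X∖{g} = {e, b, d, f, a}
boundary = {e, b, d, f, a} ∖ {a} = {e, b, d, f}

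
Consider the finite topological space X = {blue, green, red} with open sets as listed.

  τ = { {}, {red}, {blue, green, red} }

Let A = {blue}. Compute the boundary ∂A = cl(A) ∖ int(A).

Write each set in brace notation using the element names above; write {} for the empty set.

opens ⊆ A: {}; union → int = {}
complement {green, red}; its interior {red}; cl(A) = X∖{red} = {blue, green}
boundary = {blue, green} ∖ {} = {blue, green}

{blue, green}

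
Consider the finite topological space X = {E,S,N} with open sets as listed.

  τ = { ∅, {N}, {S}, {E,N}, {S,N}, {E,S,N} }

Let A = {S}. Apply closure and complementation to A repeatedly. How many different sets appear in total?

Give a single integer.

2

X∖A={E,N}, int(X∖A)={E,N}, hence cl(A)={S}
Orbit (k=closure, c=complement):
  1. A     = {S}
  2. cA    = {E,N}
(closed under both — stop)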